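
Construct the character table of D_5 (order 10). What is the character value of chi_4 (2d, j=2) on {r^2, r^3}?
Conjugacy classes: {e} of size 1, {r^1, r^4} of size 2, {r^2, r^3} of size 2, {s, sr, ..., sr^4} of size 5.
Character table:
  irrep \ class              {e} (size 1)  {r^1, r^4} (size 2)  {r^2, r^3} (size 2)  {s, sr, ..., sr^4} (size 5)
  chi_1 (triv)               1             1                    1                    1                          
  chi_2 (sign: r->1, s->-1)  1             1                    1                    -1                         
  chi_3 (2d, j=1)            2             -1/2 + sqrt(5)/2     -sqrt(5)/2 - 1/2     0                          
  chi_4 (2d, j=2)            2             -sqrt(5)/2 - 1/2     -1/2 + sqrt(5)/2     0                          

Spot check: chi_4 (2d, j=2) on {r^2, r^3} = -1/2 + sqrt(5)/2.

Working: D_5 has order 2*5 = 10 with 4 conjugacy classes, hence 4 irreducibles. Sum of squared dims 1 + 1 + 4 + 4 = 10 = |G|. Linear characters come from the abelianisation; the 2-dimensional irreps have character r^k -> 2*cos(2*pi*j*k/5), reflections -> 0.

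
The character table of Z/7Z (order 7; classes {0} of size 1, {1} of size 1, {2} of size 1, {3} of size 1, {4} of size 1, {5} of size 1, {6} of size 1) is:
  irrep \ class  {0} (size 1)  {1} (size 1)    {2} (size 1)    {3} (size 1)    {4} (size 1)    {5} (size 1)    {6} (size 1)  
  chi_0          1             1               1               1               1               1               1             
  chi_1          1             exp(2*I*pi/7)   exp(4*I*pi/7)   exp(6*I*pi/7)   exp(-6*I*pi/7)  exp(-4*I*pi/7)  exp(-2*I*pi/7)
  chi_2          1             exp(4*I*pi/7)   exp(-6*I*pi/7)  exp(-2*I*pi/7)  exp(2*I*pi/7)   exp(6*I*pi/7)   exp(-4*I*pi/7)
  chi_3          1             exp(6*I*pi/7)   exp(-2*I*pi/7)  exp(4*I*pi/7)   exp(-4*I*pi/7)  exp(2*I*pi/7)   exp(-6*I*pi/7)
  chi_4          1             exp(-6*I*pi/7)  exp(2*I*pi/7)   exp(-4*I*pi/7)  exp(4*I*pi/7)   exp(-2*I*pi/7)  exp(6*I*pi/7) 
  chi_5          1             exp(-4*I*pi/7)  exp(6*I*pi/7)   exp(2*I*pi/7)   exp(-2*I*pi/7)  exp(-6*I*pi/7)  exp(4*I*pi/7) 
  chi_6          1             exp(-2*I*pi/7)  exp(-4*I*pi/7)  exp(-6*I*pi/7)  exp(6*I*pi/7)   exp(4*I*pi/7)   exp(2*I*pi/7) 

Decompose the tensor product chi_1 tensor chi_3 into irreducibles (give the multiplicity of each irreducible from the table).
chi_1 tensor chi_3 = chi_4 (all other irreducibles have multiplicity 0).

Working: The character of a tensor product is the pointwise product (chi_1 * chi_3)(C) = chi_1(C) * chi_3(C):
  {0}: (1)*(1), {1}: (exp(2*I*pi/7))*(exp(6*I*pi/7)), {2}: (exp(4*I*pi/7))*(exp(-2*I*pi/7)), {3}: (exp(6*I*pi/7))*(exp(4*I*pi/7)), {4}: (exp(-6*I*pi/7))*(exp(-4*I*pi/7)), {5}: (exp(-4*I*pi/7))*(exp(2*I*pi/7)), {6}: (exp(-2*I*pi/7))*(exp(-6*I*pi/7))
so (chi_1 * chi_3) takes values
  {0} -> 1, {1} -> exp(-6*I*pi/7), {2} -> exp(2*I*pi/7), {3} -> exp(-4*I*pi/7), {4} -> exp(4*I*pi/7), {5} -> exp(-2*I*pi/7), {6} -> exp(6*I*pi/7).
Now take the inner product of this character with each irreducible chi from the table, <chi_1*chi_3, chi> = (1/7) sum_C |C| (chi_1*chi_3)(C) conj(chi(C)):
  <chi_1*chi_3, chi_0> = (1/7)[1*(1)*conj(1) + 1*(exp(-6*I*pi/7))*conj(1) + 1*(exp(2*I*pi/7))*conj(1) + 1*(exp(-4*I*pi/7))*conj(1) + 1*(exp(4*I*pi/7))*conj(1) + 1*(exp(-2*I*pi/7))*conj(1) + 1*(exp(6*I*pi/7))*conj(1)]
      = (1/7)[(1) + (exp(-6*I*pi/7)) + (exp(2*I*pi/7)) + (exp(-4*I*pi/7)) + (exp(4*I*pi/7)) + (exp(-2*I*pi/7)) + (exp(6*I*pi/7))] = 0/7 = 0
  <chi_1*chi_3, chi_1> = (1/7)[1*(1)*conj(1) + 1*(exp(-6*I*pi/7))*conj(exp(2*I*pi/7)) + 1*(exp(2*I*pi/7))*conj(exp(4*I*pi/7)) + 1*(exp(-4*I*pi/7))*conj(exp(6*I*pi/7)) + 1*(exp(4*I*pi/7))*conj(exp(-6*I*pi/7)) + 1*(exp(-2*I*pi/7))*conj(exp(-4*I*pi/7)) + 1*(exp(6*I*pi/7))*conj(exp(-2*I*pi/7))]
      = (1/7)[(1) + (exp(6*I*pi/7)) + (exp(-2*I*pi/7)) + (exp(4*I*pi/7)) + (exp(-4*I*pi/7)) + (exp(2*I*pi/7)) + (exp(-6*I*pi/7))] = 0/7 = 0
  <chi_1*chi_3, chi_2> = (1/7)[1*(1)*conj(1) + 1*(exp(-6*I*pi/7))*conj(exp(4*I*pi/7)) + 1*(exp(2*I*pi/7))*conj(exp(-6*I*pi/7)) + 1*(exp(-4*I*pi/7))*conj(exp(-2*I*pi/7)) + 1*(exp(4*I*pi/7))*conj(exp(2*I*pi/7)) + 1*(exp(-2*I*pi/7))*conj(exp(6*I*pi/7)) + 1*(exp(6*I*pi/7))*conj(exp(-4*I*pi/7))]
      = (1/7)[(1) + (exp(4*I*pi/7)) + (exp(-6*I*pi/7)) + (exp(-2*I*pi/7)) + (exp(2*I*pi/7)) + (exp(6*I*pi/7)) + (exp(-4*I*pi/7))] = 0/7 = 0
  <chi_1*chi_3, chi_3> = (1/7)[1*(1)*conj(1) + 1*(exp(-6*I*pi/7))*conj(exp(6*I*pi/7)) + 1*(exp(2*I*pi/7))*conj(exp(-2*I*pi/7)) + 1*(exp(-4*I*pi/7))*conj(exp(4*I*pi/7)) + 1*(exp(4*I*pi/7))*conj(exp(-4*I*pi/7)) + 1*(exp(-2*I*pi/7))*conj(exp(2*I*pi/7)) + 1*(exp(6*I*pi/7))*conj(exp(-6*I*pi/7))]
      = (1/7)[(1) + (exp(2*I*pi/7)) + (exp(4*I*pi/7)) + (exp(6*I*pi/7)) + (exp(-6*I*pi/7)) + (exp(-4*I*pi/7)) + (exp(-2*I*pi/7))] = 0/7 = 0
  <chi_1*chi_3, chi_4> = (1/7)[1*(1)*conj(1) + 1*(exp(-6*I*pi/7))*conj(exp(-6*I*pi/7)) + 1*(exp(2*I*pi/7))*conj(exp(2*I*pi/7)) + 1*(exp(-4*I*pi/7))*conj(exp(-4*I*pi/7)) + 1*(exp(4*I*pi/7))*conj(exp(4*I*pi/7)) + 1*(exp(-2*I*pi/7))*conj(exp(-2*I*pi/7)) + 1*(exp(6*I*pi/7))*conj(exp(6*I*pi/7))]
      = (1/7)[(1) + (1) + (1) + (1) + (1) + (1) + (1)] = 7/7 = 1
  <chi_1*chi_3, chi_5> = (1/7)[1*(1)*conj(1) + 1*(exp(-6*I*pi/7))*conj(exp(-4*I*pi/7)) + 1*(exp(2*I*pi/7))*conj(exp(6*I*pi/7)) + 1*(exp(-4*I*pi/7))*conj(exp(2*I*pi/7)) + 1*(exp(4*I*pi/7))*conj(exp(-2*I*pi/7)) + 1*(exp(-2*I*pi/7))*conj(exp(-6*I*pi/7)) + 1*(exp(6*I*pi/7))*conj(exp(4*I*pi/7))]
      = (1/7)[(1) + (exp(-2*I*pi/7)) + (exp(-4*I*pi/7)) + (exp(-6*I*pi/7)) + (exp(6*I*pi/7)) + (exp(4*I*pi/7)) + (exp(2*I*pi/7))] = 0/7 = 0
  <chi_1*chi_3, chi_6> = (1/7)[1*(1)*conj(1) + 1*(exp(-6*I*pi/7))*conj(exp(-2*I*pi/7)) + 1*(exp(2*I*pi/7))*conj(exp(-4*I*pi/7)) + 1*(exp(-4*I*pi/7))*conj(exp(-6*I*pi/7)) + 1*(exp(4*I*pi/7))*conj(exp(6*I*pi/7)) + 1*(exp(-2*I*pi/7))*conj(exp(4*I*pi/7)) + 1*(exp(6*I*pi/7))*conj(exp(2*I*pi/7))]
      = (1/7)[(1) + (exp(-4*I*pi/7)) + (exp(6*I*pi/7)) + (exp(2*I*pi/7)) + (exp(-2*I*pi/7)) + (exp(-6*I*pi/7)) + (exp(4*I*pi/7))] = 0/7 = 0
(Exp terms are combined using exp(i*s)*conj(exp(i*t)) = exp(i*(s-t)), and sums of them are collapsed using the identity that for every m > 1 the m distinct m-th roots of unity sum to 0, e.g. 1 + exp(2*I*pi/3) + exp(-2*I*pi/3) = 0.)
Hence the multiplicities are chi_4: 1. Dimension check: dim(chi_1)*dim(chi_3) = 1*1 = 1 and sum (mult * dim) = 1*1 = 1.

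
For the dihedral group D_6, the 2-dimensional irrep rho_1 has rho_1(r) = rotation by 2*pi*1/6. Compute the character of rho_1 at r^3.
chi_{rho_1}(r^3) = 2*cos(2*pi*1*3/6) = -2

Derivation: rho_1(r^3) is rotation by angle 2*pi*1*3/6, whose trace is 2*cos(2*pi*1*3/6) = -2.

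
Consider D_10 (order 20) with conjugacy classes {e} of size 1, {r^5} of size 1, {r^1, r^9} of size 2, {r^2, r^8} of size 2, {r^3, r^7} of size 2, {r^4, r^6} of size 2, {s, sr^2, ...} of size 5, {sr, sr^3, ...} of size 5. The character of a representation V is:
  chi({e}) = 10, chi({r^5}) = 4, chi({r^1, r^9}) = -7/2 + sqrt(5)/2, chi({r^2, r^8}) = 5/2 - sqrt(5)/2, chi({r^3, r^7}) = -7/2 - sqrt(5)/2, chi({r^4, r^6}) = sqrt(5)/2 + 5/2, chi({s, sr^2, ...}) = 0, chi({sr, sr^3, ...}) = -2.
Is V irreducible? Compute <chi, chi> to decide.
Not irreducible (reducible): <chi, chi> = 11 > 1.

Explanation: <chi, chi> = (1/|G|) sum_C |C| * |chi(C)|^2 = (1/20)[1*|10|^2 + 1*|4|^2 + 2*|-7/2 + sqrt(5)/2|^2 + 2*|5/2 - sqrt(5)/2|^2 + 2*|-7/2 - sqrt(5)/2|^2 + 2*|sqrt(5)/2 + 5/2|^2 + 5*|0|^2 + 5*|-2|^2]
  = (1/20)[(100) + (16) + (27 - 7*sqrt(5)) + (15 - 5*sqrt(5)) + (7*sqrt(5) + 27) + (5*sqrt(5) + 15) + (0) + (20)] = 220/20 = 11.
A character is irreducible iff <chi, chi> = 1, so this representation is reducible.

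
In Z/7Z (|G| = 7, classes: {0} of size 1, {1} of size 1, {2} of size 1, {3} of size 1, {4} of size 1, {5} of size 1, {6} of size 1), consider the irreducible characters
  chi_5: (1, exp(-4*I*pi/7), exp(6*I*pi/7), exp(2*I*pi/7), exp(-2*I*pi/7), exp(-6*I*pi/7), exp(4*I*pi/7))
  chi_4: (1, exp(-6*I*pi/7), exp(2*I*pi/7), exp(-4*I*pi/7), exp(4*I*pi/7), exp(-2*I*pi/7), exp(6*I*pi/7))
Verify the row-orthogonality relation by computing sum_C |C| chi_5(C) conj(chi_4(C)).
Sum = 0; so <chi_5, chi_4> = 0 (distinct irreducibles are orthogonal).

Solution. Compute term by term over conjugacy classes (|C| * chi_5(C) * conj(chi_4(C))):
  1*(1)*conj(1) + 1*(exp(-4*I*pi/7))*conj(exp(-6*I*pi/7)) + 1*(exp(6*I*pi/7))*conj(exp(2*I*pi/7)) + 1*(exp(2*I*pi/7))*conj(exp(-4*I*pi/7)) + 1*(exp(-2*I*pi/7))*conj(exp(4*I*pi/7)) + 1*(exp(-6*I*pi/7))*conj(exp(-2*I*pi/7)) + 1*(exp(4*I*pi/7))*conj(exp(6*I*pi/7))
  = (1) + (exp(2*I*pi/7)) + (exp(4*I*pi/7)) + (exp(6*I*pi/7)) + (exp(-6*I*pi/7)) + (exp(-4*I*pi/7)) + (exp(-2*I*pi/7))
  = 0.
(Exp terms are combined using exp(i*s)*conj(exp(i*t)) = exp(i*(s-t)), and sums of them are collapsed using the identity that for every m > 1 the m distinct m-th roots of unity sum to 0, e.g. 1 + exp(2*I*pi/3) + exp(-2*I*pi/3) = 0.)
Dividing by |G| = 7 gives 0/7 = 0, matching the row-orthogonality relation <chi_5, chi_4> = [chi_5 = chi_4].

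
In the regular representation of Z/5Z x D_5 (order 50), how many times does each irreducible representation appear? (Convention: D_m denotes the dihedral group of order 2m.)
Each irreducible V_i of dimension d_i appears with multiplicity d_i, i.e. rho_reg = (direct sum over all irreducibles V_i) d_i V_i. The irreducible dimensions for Z/5Z x D_5 are 1, 1, 1, 1, 1, 1, 1, 1, 1, 1, 2, 2, 2, 2, 2, 2, 2, 2, 2, 2: 10 irreducibles of dimension 1, each with multiplicity 1; 10 irreducibles of dimension 2, each with multiplicity 2. Total dimension 10*1*1 + 10*2*2 = 50 = |G|.

Working: General theorem: in the regular representation of a finite group G, each irreducible appears with multiplicity equal to its dimension. Check: dim(rho_reg) = sum d_i^2 = 1 + 1 + 1 + 1 + 1 + 1 + 1 + 1 + 1 + 1 + 4 + 4 + 4 + 4 + 4 + 4 + 4 + 4 + 4 + 4 = 50 = |G|.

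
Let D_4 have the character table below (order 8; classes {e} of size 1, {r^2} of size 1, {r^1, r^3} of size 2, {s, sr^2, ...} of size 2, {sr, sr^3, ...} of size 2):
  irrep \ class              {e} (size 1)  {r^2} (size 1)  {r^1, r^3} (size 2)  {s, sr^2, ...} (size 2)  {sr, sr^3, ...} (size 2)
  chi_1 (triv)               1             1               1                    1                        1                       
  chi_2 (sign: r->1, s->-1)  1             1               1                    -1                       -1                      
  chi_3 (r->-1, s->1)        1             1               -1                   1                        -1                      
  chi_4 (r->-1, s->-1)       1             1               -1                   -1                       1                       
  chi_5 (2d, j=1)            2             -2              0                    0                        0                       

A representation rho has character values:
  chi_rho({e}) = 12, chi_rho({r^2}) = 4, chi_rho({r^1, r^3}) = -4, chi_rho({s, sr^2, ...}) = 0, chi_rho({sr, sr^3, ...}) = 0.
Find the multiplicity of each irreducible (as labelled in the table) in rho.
Multiplicities: chi_1: 1, chi_2: 1, chi_3: 3, chi_4: 3, chi_5: 2.

Derivation: Use <chi_rho, chi> = (1/|G|) sum_C |C| * chi_rho(C) * conj(chi(C)) with |G| = 8 for each irreducible chi in the table:
  <chi_rho, chi_1> = (1/8)[1*(12)*conj(1) + 1*(4)*conj(1) + 2*(-4)*conj(1) + 2*(0)*conj(1) + 2*(0)*conj(1)]
      = (1/8)[(12) + (4) + (-8) + (0) + (0)] = 8/8 = 1
  <chi_rho, chi_2> = (1/8)[1*(12)*conj(1) + 1*(4)*conj(1) + 2*(-4)*conj(1) + 2*(0)*conj(-1) + 2*(0)*conj(-1)]
      = (1/8)[(12) + (4) + (-8) + (0) + (0)] = 8/8 = 1
  <chi_rho, chi_3> = (1/8)[1*(12)*conj(1) + 1*(4)*conj(1) + 2*(-4)*conj(-1) + 2*(0)*conj(1) + 2*(0)*conj(-1)]
      = (1/8)[(12) + (4) + (8) + (0) + (0)] = 24/8 = 3
  <chi_rho, chi_4> = (1/8)[1*(12)*conj(1) + 1*(4)*conj(1) + 2*(-4)*conj(-1) + 2*(0)*conj(-1) + 2*(0)*conj(1)]
      = (1/8)[(12) + (4) + (8) + (0) + (0)] = 24/8 = 3
  <chi_rho, chi_5> = (1/8)[1*(12)*conj(2) + 1*(4)*conj(-2) + 2*(-4)*conj(0) + 2*(0)*conj(0) + 2*(0)*conj(0)]
      = (1/8)[(24) + (-8) + (0) + (0) + (0)] = 16/8 = 2
Dimension check: dim(rho) = sum (mult * dim) = 1*1 + 1*1 + 3*1 + 3*1 + 2*2 = 12 = chi_rho(e) = 12.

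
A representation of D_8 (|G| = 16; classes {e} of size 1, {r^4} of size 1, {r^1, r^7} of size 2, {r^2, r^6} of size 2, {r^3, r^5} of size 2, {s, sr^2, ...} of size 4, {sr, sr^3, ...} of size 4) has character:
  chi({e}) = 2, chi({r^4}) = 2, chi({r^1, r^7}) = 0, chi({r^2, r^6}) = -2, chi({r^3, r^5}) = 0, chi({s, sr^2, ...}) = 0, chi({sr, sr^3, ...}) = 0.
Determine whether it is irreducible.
Irreducible: <chi, chi> = 1.

Justification: <chi, chi> = (1/|G|) sum_C |C| * |chi(C)|^2 = (1/16)[1*|2|^2 + 1*|2|^2 + 2*|0|^2 + 2*|-2|^2 + 2*|0|^2 + 4*|0|^2 + 4*|0|^2]
  = (1/16)[(4) + (4) + (0) + (8) + (0) + (0) + (0)] = 16/16 = 1.
A character is irreducible iff <chi, chi> = 1, so this representation is irreducible.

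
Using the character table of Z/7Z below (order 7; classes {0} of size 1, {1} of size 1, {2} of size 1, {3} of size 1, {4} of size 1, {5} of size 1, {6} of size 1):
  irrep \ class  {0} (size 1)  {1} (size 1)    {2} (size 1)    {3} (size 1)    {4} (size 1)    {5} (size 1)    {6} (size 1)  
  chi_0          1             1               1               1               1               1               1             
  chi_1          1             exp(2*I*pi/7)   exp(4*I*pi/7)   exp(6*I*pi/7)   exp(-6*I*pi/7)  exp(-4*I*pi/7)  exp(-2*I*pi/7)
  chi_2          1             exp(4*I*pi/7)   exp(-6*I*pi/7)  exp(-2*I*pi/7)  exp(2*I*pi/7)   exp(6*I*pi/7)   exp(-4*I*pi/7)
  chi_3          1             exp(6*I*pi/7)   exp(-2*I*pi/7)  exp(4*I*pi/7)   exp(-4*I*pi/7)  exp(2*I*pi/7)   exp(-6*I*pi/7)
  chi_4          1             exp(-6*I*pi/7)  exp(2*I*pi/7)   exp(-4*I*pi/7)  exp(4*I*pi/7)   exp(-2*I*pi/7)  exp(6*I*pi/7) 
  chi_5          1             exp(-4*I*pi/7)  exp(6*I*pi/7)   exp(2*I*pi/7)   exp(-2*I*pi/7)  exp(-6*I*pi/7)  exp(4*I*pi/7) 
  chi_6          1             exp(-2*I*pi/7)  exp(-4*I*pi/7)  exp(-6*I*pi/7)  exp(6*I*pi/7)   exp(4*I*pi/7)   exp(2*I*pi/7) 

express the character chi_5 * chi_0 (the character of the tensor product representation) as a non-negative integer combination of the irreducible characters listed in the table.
chi_5 tensor chi_0 = chi_5 (all other irreducibles have multiplicity 0).

Why: The character of a tensor product is the pointwise product (chi_5 * chi_0)(C) = chi_5(C) * chi_0(C):
  {0}: (1)*(1), {1}: (exp(-4*I*pi/7))*(1), {2}: (exp(6*I*pi/7))*(1), {3}: (exp(2*I*pi/7))*(1), {4}: (exp(-2*I*pi/7))*(1), {5}: (exp(-6*I*pi/7))*(1), {6}: (exp(4*I*pi/7))*(1)
so (chi_5 * chi_0) takes values
  {0} -> 1, {1} -> exp(-4*I*pi/7), {2} -> exp(6*I*pi/7), {3} -> exp(2*I*pi/7), {4} -> exp(-2*I*pi/7), {5} -> exp(-6*I*pi/7), {6} -> exp(4*I*pi/7).
Now take the inner product of this character with each irreducible chi from the table, <chi_5*chi_0, chi> = (1/7) sum_C |C| (chi_5*chi_0)(C) conj(chi(C)):
  <chi_5*chi_0, chi_0> = (1/7)[1*(1)*conj(1) + 1*(exp(-4*I*pi/7))*conj(1) + 1*(exp(6*I*pi/7))*conj(1) + 1*(exp(2*I*pi/7))*conj(1) + 1*(exp(-2*I*pi/7))*conj(1) + 1*(exp(-6*I*pi/7))*conj(1) + 1*(exp(4*I*pi/7))*conj(1)]
      = (1/7)[(1) + (exp(-4*I*pi/7)) + (exp(6*I*pi/7)) + (exp(2*I*pi/7)) + (exp(-2*I*pi/7)) + (exp(-6*I*pi/7)) + (exp(4*I*pi/7))] = 0/7 = 0
  <chi_5*chi_0, chi_1> = (1/7)[1*(1)*conj(1) + 1*(exp(-4*I*pi/7))*conj(exp(2*I*pi/7)) + 1*(exp(6*I*pi/7))*conj(exp(4*I*pi/7)) + 1*(exp(2*I*pi/7))*conj(exp(6*I*pi/7)) + 1*(exp(-2*I*pi/7))*conj(exp(-6*I*pi/7)) + 1*(exp(-6*I*pi/7))*conj(exp(-4*I*pi/7)) + 1*(exp(4*I*pi/7))*conj(exp(-2*I*pi/7))]
      = (1/7)[(1) + (exp(-6*I*pi/7)) + (exp(2*I*pi/7)) + (exp(-4*I*pi/7)) + (exp(4*I*pi/7)) + (exp(-2*I*pi/7)) + (exp(6*I*pi/7))] = 0/7 = 0
  <chi_5*chi_0, chi_2> = (1/7)[1*(1)*conj(1) + 1*(exp(-4*I*pi/7))*conj(exp(4*I*pi/7)) + 1*(exp(6*I*pi/7))*conj(exp(-6*I*pi/7)) + 1*(exp(2*I*pi/7))*conj(exp(-2*I*pi/7)) + 1*(exp(-2*I*pi/7))*conj(exp(2*I*pi/7)) + 1*(exp(-6*I*pi/7))*conj(exp(6*I*pi/7)) + 1*(exp(4*I*pi/7))*conj(exp(-4*I*pi/7))]
      = (1/7)[(1) + (exp(6*I*pi/7)) + (exp(-2*I*pi/7)) + (exp(4*I*pi/7)) + (exp(-4*I*pi/7)) + (exp(2*I*pi/7)) + (exp(-6*I*pi/7))] = 0/7 = 0
  <chi_5*chi_0, chi_3> = (1/7)[1*(1)*conj(1) + 1*(exp(-4*I*pi/7))*conj(exp(6*I*pi/7)) + 1*(exp(6*I*pi/7))*conj(exp(-2*I*pi/7)) + 1*(exp(2*I*pi/7))*conj(exp(4*I*pi/7)) + 1*(exp(-2*I*pi/7))*conj(exp(-4*I*pi/7)) + 1*(exp(-6*I*pi/7))*conj(exp(2*I*pi/7)) + 1*(exp(4*I*pi/7))*conj(exp(-6*I*pi/7))]
      = (1/7)[(1) + (exp(4*I*pi/7)) + (exp(-6*I*pi/7)) + (exp(-2*I*pi/7)) + (exp(2*I*pi/7)) + (exp(6*I*pi/7)) + (exp(-4*I*pi/7))] = 0/7 = 0
  <chi_5*chi_0, chi_4> = (1/7)[1*(1)*conj(1) + 1*(exp(-4*I*pi/7))*conj(exp(-6*I*pi/7)) + 1*(exp(6*I*pi/7))*conj(exp(2*I*pi/7)) + 1*(exp(2*I*pi/7))*conj(exp(-4*I*pi/7)) + 1*(exp(-2*I*pi/7))*conj(exp(4*I*pi/7)) + 1*(exp(-6*I*pi/7))*conj(exp(-2*I*pi/7)) + 1*(exp(4*I*pi/7))*conj(exp(6*I*pi/7))]
      = (1/7)[(1) + (exp(2*I*pi/7)) + (exp(4*I*pi/7)) + (exp(6*I*pi/7)) + (exp(-6*I*pi/7)) + (exp(-4*I*pi/7)) + (exp(-2*I*pi/7))] = 0/7 = 0
  <chi_5*chi_0, chi_5> = (1/7)[1*(1)*conj(1) + 1*(exp(-4*I*pi/7))*conj(exp(-4*I*pi/7)) + 1*(exp(6*I*pi/7))*conj(exp(6*I*pi/7)) + 1*(exp(2*I*pi/7))*conj(exp(2*I*pi/7)) + 1*(exp(-2*I*pi/7))*conj(exp(-2*I*pi/7)) + 1*(exp(-6*I*pi/7))*conj(exp(-6*I*pi/7)) + 1*(exp(4*I*pi/7))*conj(exp(4*I*pi/7))]
      = (1/7)[(1) + (1) + (1) + (1) + (1) + (1) + (1)] = 7/7 = 1
  <chi_5*chi_0, chi_6> = (1/7)[1*(1)*conj(1) + 1*(exp(-4*I*pi/7))*conj(exp(-2*I*pi/7)) + 1*(exp(6*I*pi/7))*conj(exp(-4*I*pi/7)) + 1*(exp(2*I*pi/7))*conj(exp(-6*I*pi/7)) + 1*(exp(-2*I*pi/7))*conj(exp(6*I*pi/7)) + 1*(exp(-6*I*pi/7))*conj(exp(4*I*pi/7)) + 1*(exp(4*I*pi/7))*conj(exp(2*I*pi/7))]
      = (1/7)[(1) + (exp(-2*I*pi/7)) + (exp(-4*I*pi/7)) + (exp(-6*I*pi/7)) + (exp(6*I*pi/7)) + (exp(4*I*pi/7)) + (exp(2*I*pi/7))] = 0/7 = 0
(Exp terms are combined using exp(i*s)*conj(exp(i*t)) = exp(i*(s-t)), and sums of them are collapsed using the identity that for every m > 1 the m distinct m-th roots of unity sum to 0, e.g. 1 + exp(2*I*pi/3) + exp(-2*I*pi/3) = 0.)
Hence the multiplicities are chi_5: 1. Dimension check: dim(chi_5)*dim(chi_0) = 1*1 = 1 and sum (mult * dim) = 1*1 = 1.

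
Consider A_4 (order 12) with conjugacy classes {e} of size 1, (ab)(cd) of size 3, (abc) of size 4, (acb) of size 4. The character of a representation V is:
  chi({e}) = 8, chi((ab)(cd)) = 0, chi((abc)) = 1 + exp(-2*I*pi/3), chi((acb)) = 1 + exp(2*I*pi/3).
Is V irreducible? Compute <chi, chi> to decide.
Not irreducible (reducible): <chi, chi> = 6 > 1.

Reasoning: <chi, chi> = (1/|G|) sum_C |C| * |chi(C)|^2 = (1/12)[1*|8|^2 + 3*|0|^2 + 4*|1 + exp(-2*I*pi/3)|^2 + 4*|1 + exp(2*I*pi/3)|^2]
  = (1/12)[(64) + (0) + (4) + (4)] = 72/12 = 6.
(Exp terms are combined using exp(i*s)*conj(exp(i*t)) = exp(i*(s-t)), and sums of them are collapsed using the identity that for every m > 1 the m distinct m-th roots of unity sum to 0, e.g. 1 + exp(2*I*pi/3) + exp(-2*I*pi/3) = 0.)
A character is irreducible iff <chi, chi> = 1, so this representation is reducible.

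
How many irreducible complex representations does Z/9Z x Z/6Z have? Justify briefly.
54

Explanation: The number of irreducible complex representations of a finite group equals its number of conjugacy classes. Z/9Z x Z/6Z is abelian of order 54, so every element is its own conjugacy class: 54 classes, so Z/9Z x Z/6Z (order 54) has exactly 54 irreducible complex representations.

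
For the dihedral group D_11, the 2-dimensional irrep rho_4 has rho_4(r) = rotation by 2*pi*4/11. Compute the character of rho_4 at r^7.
chi_{rho_4}(r^7) = 2*cos(2*pi*4*7/11) = -2*cos(pi/11)

Proof sketch: rho_4(r^7) is rotation by angle 2*pi*4*7/11, whose trace is 2*cos(2*pi*4*7/11) = -2*cos(pi/11).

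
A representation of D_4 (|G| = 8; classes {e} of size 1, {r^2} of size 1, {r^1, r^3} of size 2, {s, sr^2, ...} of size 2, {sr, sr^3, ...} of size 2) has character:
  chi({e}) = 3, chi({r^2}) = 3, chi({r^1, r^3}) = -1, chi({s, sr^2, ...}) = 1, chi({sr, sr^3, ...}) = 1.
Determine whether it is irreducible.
Not irreducible (reducible): <chi, chi> = 3 > 1.

Derivation: <chi, chi> = (1/|G|) sum_C |C| * |chi(C)|^2 = (1/8)[1*|3|^2 + 1*|3|^2 + 2*|-1|^2 + 2*|1|^2 + 2*|1|^2]
  = (1/8)[(9) + (9) + (2) + (2) + (2)] = 24/8 = 3.
A character is irreducible iff <chi, chi> = 1, so this representation is reducible.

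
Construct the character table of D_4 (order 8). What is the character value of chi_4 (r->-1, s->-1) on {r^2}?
Conjugacy classes: {e} of size 1, {r^2} of size 1, {r^1, r^3} of size 2, {s, sr^2, ...} of size 2, {sr, sr^3, ...} of size 2.
Character table:
  irrep \ class              {e} (size 1)  {r^2} (size 1)  {r^1, r^3} (size 2)  {s, sr^2, ...} (size 2)  {sr, sr^3, ...} (size 2)
  chi_1 (triv)               1             1               1                    1                        1                       
  chi_2 (sign: r->1, s->-1)  1             1               1                    -1                       -1                      
  chi_3 (r->-1, s->1)        1             1               -1                   1                        -1                      
  chi_4 (r->-1, s->-1)       1             1               -1                   -1                       1                       
  chi_5 (2d, j=1)            2             -2              0                    0                        0                       

Spot check: chi_4 (r->-1, s->-1) on {r^2} = 1.

Argument: D_4 has order 2*4 = 8 with 5 conjugacy classes, hence 5 irreducibles. Sum of squared dims 1 + 1 + 1 + 1 + 4 = 8 = |G|. Linear characters come from the abelianisation; the 2-dimensional irreps have character r^k -> 2*cos(2*pi*j*k/4), reflections -> 0.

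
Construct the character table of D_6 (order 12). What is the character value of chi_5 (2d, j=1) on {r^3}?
Conjugacy classes: {e} of size 1, {r^3} of size 1, {r^1, r^5} of size 2, {r^2, r^4} of size 2, {s, sr^2, ...} of size 3, {sr, sr^3, ...} of size 3.
Character table:
  irrep \ class              {e} (size 1)  {r^3} (size 1)  {r^1, r^5} (size 2)  {r^2, r^4} (size 2)  {s, sr^2, ...} (size 3)  {sr, sr^3, ...} (size 3)
  chi_1 (triv)               1             1               1                    1                    1                        1                       
  chi_2 (sign: r->1, s->-1)  1             1               1                    1                    -1                       -1                      
  chi_3 (r->-1, s->1)        1             -1              -1                   1                    1                        -1                      
  chi_4 (r->-1, s->-1)       1             -1              -1                   1                    -1                       1                       
  chi_5 (2d, j=1)            2             -2              1                    -1                   0                        0                       
  chi_6 (2d, j=2)            2             2               -1                   -1                   0                        0                       

Spot check: chi_5 (2d, j=1) on {r^3} = -2.

Why: D_6 has order 2*6 = 12 with 6 conjugacy classes, hence 6 irreducibles. Sum of squared dims 1 + 1 + 1 + 1 + 4 + 4 = 12 = |G|. Linear characters come from the abelianisation; the 2-dimensional irreps have character r^k -> 2*cos(2*pi*j*k/6), reflections -> 0.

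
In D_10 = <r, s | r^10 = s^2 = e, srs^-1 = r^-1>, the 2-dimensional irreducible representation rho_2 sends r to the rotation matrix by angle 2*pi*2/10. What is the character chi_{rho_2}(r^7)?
chi_{rho_2}(r^7) = 2*cos(2*pi*2*7/10) = -sqrt(5)/2 - 1/2

rho_2(r^7) is rotation by angle 2*pi*2*7/10, whose trace is 2*cos(2*pi*2*7/10) = -sqrt(5)/2 - 1/2.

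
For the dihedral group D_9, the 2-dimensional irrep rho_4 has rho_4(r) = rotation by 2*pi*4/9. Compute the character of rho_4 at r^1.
chi_{rho_4}(r^1) = 2*cos(2*pi*4*1/9) = -2*cos(pi/9)

Details: rho_4(r^1) is rotation by angle 2*pi*4*1/9, whose trace is 2*cos(2*pi*4*1/9) = -2*cos(pi/9).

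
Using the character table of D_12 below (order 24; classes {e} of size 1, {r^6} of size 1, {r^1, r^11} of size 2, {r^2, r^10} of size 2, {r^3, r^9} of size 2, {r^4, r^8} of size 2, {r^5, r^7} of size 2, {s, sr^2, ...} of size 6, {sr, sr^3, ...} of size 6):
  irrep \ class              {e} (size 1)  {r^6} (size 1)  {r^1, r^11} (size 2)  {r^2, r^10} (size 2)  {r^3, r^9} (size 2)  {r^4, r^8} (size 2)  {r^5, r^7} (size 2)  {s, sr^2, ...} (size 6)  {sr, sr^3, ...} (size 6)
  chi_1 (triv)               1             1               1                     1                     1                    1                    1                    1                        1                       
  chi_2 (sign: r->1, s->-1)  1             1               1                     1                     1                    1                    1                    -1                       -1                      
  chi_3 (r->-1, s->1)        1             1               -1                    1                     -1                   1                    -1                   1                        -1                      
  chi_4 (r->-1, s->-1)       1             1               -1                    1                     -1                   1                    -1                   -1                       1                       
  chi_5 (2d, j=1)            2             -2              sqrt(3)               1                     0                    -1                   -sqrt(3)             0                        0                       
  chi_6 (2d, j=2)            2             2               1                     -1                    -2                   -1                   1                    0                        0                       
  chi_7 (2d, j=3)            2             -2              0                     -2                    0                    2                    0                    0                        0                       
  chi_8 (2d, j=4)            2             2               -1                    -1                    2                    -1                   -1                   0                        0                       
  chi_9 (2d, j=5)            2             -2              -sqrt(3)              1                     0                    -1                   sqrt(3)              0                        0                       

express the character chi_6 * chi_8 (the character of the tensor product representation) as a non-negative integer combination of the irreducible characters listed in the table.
chi_6 tensor chi_8 = chi_3 + chi_4 + chi_6 (all other irreducibles have multiplicity 0).

Reasoning: The character of a tensor product is the pointwise product (chi_6 * chi_8)(C) = chi_6(C) * chi_8(C):
  {e}: (2)*(2), {r^6}: (2)*(2), {r^1, r^11}: (1)*(-1), {r^2, r^10}: (-1)*(-1), {r^3, r^9}: (-2)*(2), {r^4, r^8}: (-1)*(-1), {r^5, r^7}: (1)*(-1), {s, sr^2, ...}: (0)*(0), {sr, sr^3, ...}: (0)*(0)
so (chi_6 * chi_8) takes values
  {e} -> 4, {r^6} -> 4, {r^1, r^11} -> -1, {r^2, r^10} -> 1, {r^3, r^9} -> -4, {r^4, r^8} -> 1, {r^5, r^7} -> -1, {s, sr^2, ...} -> 0, {sr, sr^3, ...} -> 0.
Now take the inner product of this character with each irreducible chi from the table, <chi_6*chi_8, chi> = (1/24) sum_C |C| (chi_6*chi_8)(C) conj(chi(C)):
  <chi_6*chi_8, chi_1> = (1/24)[1*(4)*conj(1) + 1*(4)*conj(1) + 2*(-1)*conj(1) + 2*(1)*conj(1) + 2*(-4)*conj(1) + 2*(1)*conj(1) + 2*(-1)*conj(1) + 6*(0)*conj(1) + 6*(0)*conj(1)]
      = (1/24)[(4) + (4) + (-2) + (2) + (-8) + (2) + (-2) + (0) + (0)] = 0/24 = 0
  <chi_6*chi_8, chi_2> = (1/24)[1*(4)*conj(1) + 1*(4)*conj(1) + 2*(-1)*conj(1) + 2*(1)*conj(1) + 2*(-4)*conj(1) + 2*(1)*conj(1) + 2*(-1)*conj(1) + 6*(0)*conj(-1) + 6*(0)*conj(-1)]
      = (1/24)[(4) + (4) + (-2) + (2) + (-8) + (2) + (-2) + (0) + (0)] = 0/24 = 0
  <chi_6*chi_8, chi_3> = (1/24)[1*(4)*conj(1) + 1*(4)*conj(1) + 2*(-1)*conj(-1) + 2*(1)*conj(1) + 2*(-4)*conj(-1) + 2*(1)*conj(1) + 2*(-1)*conj(-1) + 6*(0)*conj(1) + 6*(0)*conj(-1)]
      = (1/24)[(4) + (4) + (2) + (2) + (8) + (2) + (2) + (0) + (0)] = 24/24 = 1
  <chi_6*chi_8, chi_4> = (1/24)[1*(4)*conj(1) + 1*(4)*conj(1) + 2*(-1)*conj(-1) + 2*(1)*conj(1) + 2*(-4)*conj(-1) + 2*(1)*conj(1) + 2*(-1)*conj(-1) + 6*(0)*conj(-1) + 6*(0)*conj(1)]
      = (1/24)[(4) + (4) + (2) + (2) + (8) + (2) + (2) + (0) + (0)] = 24/24 = 1
  <chi_6*chi_8, chi_5> = (1/24)[1*(4)*conj(2) + 1*(4)*conj(-2) + 2*(-1)*conj(sqrt(3)) + 2*(1)*conj(1) + 2*(-4)*conj(0) + 2*(1)*conj(-1) + 2*(-1)*conj(-sqrt(3)) + 6*(0)*conj(0) + 6*(0)*conj(0)]
      = (1/24)[(8) + (-8) + (-2*sqrt(3)) + (2) + (0) + (-2) + (2*sqrt(3)) + (0) + (0)] = 0/24 = 0
  <chi_6*chi_8, chi_6> = (1/24)[1*(4)*conj(2) + 1*(4)*conj(2) + 2*(-1)*conj(1) + 2*(1)*conj(-1) + 2*(-4)*conj(-2) + 2*(1)*conj(-1) + 2*(-1)*conj(1) + 6*(0)*conj(0) + 6*(0)*conj(0)]
      = (1/24)[(8) + (8) + (-2) + (-2) + (16) + (-2) + (-2) + (0) + (0)] = 24/24 = 1
  <chi_6*chi_8, chi_7> = (1/24)[1*(4)*conj(2) + 1*(4)*conj(-2) + 2*(-1)*conj(0) + 2*(1)*conj(-2) + 2*(-4)*conj(0) + 2*(1)*conj(2) + 2*(-1)*conj(0) + 6*(0)*conj(0) + 6*(0)*conj(0)]
      = (1/24)[(8) + (-8) + (0) + (-4) + (0) + (4) + (0) + (0) + (0)] = 0/24 = 0
  <chi_6*chi_8, chi_8> = (1/24)[1*(4)*conj(2) + 1*(4)*conj(2) + 2*(-1)*conj(-1) + 2*(1)*conj(-1) + 2*(-4)*conj(2) + 2*(1)*conj(-1) + 2*(-1)*conj(-1) + 6*(0)*conj(0) + 6*(0)*conj(0)]
      = (1/24)[(8) + (8) + (2) + (-2) + (-16) + (-2) + (2) + (0) + (0)] = 0/24 = 0
  <chi_6*chi_8, chi_9> = (1/24)[1*(4)*conj(2) + 1*(4)*conj(-2) + 2*(-1)*conj(-sqrt(3)) + 2*(1)*conj(1) + 2*(-4)*conj(0) + 2*(1)*conj(-1) + 2*(-1)*conj(sqrt(3)) + 6*(0)*conj(0) + 6*(0)*conj(0)]
      = (1/24)[(8) + (-8) + (2*sqrt(3)) + (2) + (0) + (-2) + (-2*sqrt(3)) + (0) + (0)] = 0/24 = 0
Hence the multiplicities are chi_3: 1, chi_4: 1, chi_6: 1. Dimension check: dim(chi_6)*dim(chi_8) = 2*2 = 4 and sum (mult * dim) = 1*1 + 1*1 + 1*2 = 4.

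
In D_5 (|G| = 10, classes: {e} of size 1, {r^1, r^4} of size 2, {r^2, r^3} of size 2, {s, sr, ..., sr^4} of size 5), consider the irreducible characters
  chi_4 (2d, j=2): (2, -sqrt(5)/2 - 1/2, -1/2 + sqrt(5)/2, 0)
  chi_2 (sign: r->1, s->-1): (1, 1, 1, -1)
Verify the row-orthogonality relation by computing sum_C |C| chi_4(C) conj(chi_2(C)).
Sum = 0; so <chi_4, chi_2> = 0 (distinct irreducibles are orthogonal).

Why: Compute term by term over conjugacy classes (|C| * chi_4(C) * conj(chi_2(C))):
  1*(2)*conj(1) + 2*(-sqrt(5)/2 - 1/2)*conj(1) + 2*(-1/2 + sqrt(5)/2)*conj(1) + 5*(0)*conj(-1)
  = (2) + (-sqrt(5) - 1) + (-1 + sqrt(5)) + (0)
  = 0.
Dividing by |G| = 10 gives 0/10 = 0, matching the row-orthogonality relation <chi_4, chi_2> = [chi_4 = chi_2].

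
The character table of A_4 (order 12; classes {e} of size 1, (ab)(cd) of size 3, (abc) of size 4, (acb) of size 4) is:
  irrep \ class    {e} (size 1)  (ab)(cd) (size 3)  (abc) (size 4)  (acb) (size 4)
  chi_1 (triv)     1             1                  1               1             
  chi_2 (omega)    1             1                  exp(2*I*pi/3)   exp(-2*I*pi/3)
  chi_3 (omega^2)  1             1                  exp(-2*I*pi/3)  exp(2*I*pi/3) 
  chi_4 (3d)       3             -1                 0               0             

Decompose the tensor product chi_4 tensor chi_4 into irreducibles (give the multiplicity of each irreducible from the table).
chi_4 tensor chi_4 = chi_1 + chi_2 + chi_3 + 2*chi_4 (all other irreducibles have multiplicity 0).

Solution. The character of a tensor product is the pointwise product (chi_4 * chi_4)(C) = chi_4(C) * chi_4(C):
  {e}: (3)*(3), (ab)(cd): (-1)*(-1), (abc): (0)*(0), (acb): (0)*(0)
so (chi_4 * chi_4) takes values
  {e} -> 9, (ab)(cd) -> 1, (abc) -> 0, (acb) -> 0.
Now take the inner product of this character with each irreducible chi from the table, <chi_4*chi_4, chi> = (1/12) sum_C |C| (chi_4*chi_4)(C) conj(chi(C)):
  <chi_4*chi_4, chi_1> = (1/12)[1*(9)*conj(1) + 3*(1)*conj(1) + 4*(0)*conj(1) + 4*(0)*conj(1)]
      = (1/12)[(9) + (3) + (0) + (0)] = 12/12 = 1
  <chi_4*chi_4, chi_2> = (1/12)[1*(9)*conj(1) + 3*(1)*conj(1) + 4*(0)*conj(exp(2*I*pi/3)) + 4*(0)*conj(exp(-2*I*pi/3))]
      = (1/12)[(9) + (3) + (0) + (0)] = 12/12 = 1
  <chi_4*chi_4, chi_3> = (1/12)[1*(9)*conj(1) + 3*(1)*conj(1) + 4*(0)*conj(exp(-2*I*pi/3)) + 4*(0)*conj(exp(2*I*pi/3))]
      = (1/12)[(9) + (3) + (0) + (0)] = 12/12 = 1
  <chi_4*chi_4, chi_4> = (1/12)[1*(9)*conj(3) + 3*(1)*conj(-1) + 4*(0)*conj(0) + 4*(0)*conj(0)]
      = (1/12)[(27) + (-3) + (0) + (0)] = 24/12 = 2
(Exp terms are combined using exp(i*s)*conj(exp(i*t)) = exp(i*(s-t)), and sums of them are collapsed using the identity that for every m > 1 the m distinct m-th roots of unity sum to 0, e.g. 1 + exp(2*I*pi/3) + exp(-2*I*pi/3) = 0.)
Hence the multiplicities are chi_1: 1, chi_2: 1, chi_3: 1, chi_4: 2. Dimension check: dim(chi_4)*dim(chi_4) = 3*3 = 9 and sum (mult * dim) = 1*1 + 1*1 + 1*1 + 2*3 = 9.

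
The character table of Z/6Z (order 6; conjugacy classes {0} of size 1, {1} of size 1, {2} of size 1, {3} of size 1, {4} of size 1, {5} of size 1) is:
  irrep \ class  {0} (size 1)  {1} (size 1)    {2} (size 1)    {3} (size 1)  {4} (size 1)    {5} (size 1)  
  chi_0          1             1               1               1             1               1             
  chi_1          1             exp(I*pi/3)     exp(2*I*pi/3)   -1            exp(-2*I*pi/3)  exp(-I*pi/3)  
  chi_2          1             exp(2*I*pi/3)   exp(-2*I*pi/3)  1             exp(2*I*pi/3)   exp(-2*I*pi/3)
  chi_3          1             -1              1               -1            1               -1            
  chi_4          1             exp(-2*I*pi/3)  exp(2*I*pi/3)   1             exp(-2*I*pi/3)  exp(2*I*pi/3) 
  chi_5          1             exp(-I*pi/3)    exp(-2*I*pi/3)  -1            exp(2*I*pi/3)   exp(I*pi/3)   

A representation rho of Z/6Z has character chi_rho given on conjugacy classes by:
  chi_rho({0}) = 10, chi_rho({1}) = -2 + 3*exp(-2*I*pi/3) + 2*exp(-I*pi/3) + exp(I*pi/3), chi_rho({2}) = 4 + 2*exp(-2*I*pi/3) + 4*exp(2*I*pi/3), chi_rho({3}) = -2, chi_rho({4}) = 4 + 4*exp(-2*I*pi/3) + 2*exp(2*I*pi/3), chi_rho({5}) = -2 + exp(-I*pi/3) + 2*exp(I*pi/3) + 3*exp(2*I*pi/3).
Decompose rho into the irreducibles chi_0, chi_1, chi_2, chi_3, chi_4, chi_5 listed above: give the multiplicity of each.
Multiplicities: chi_0: 1, chi_1: 1, chi_2: 0, chi_3: 3, chi_4: 3, chi_5: 2.

Explanation: Use <chi_rho, chi> = (1/|G|) sum_C |C| * chi_rho(C) * conj(chi(C)) with |G| = 6 for each irreducible chi in the table:
  <chi_rho, chi_0> = (1/6)[1*(10)*conj(1) + 1*(-2 + 3*exp(-2*I*pi/3) + 2*exp(-I*pi/3) + exp(I*pi/3))*conj(1) + 1*(4 + 2*exp(-2*I*pi/3) + 4*exp(2*I*pi/3))*conj(1) + 1*(-2)*conj(1) + 1*(4 + 4*exp(-2*I*pi/3) + 2*exp(2*I*pi/3))*conj(1) + 1*(-2 + exp(-I*pi/3) + 2*exp(I*pi/3) + 3*exp(2*I*pi/3))*conj(1)]
      = (1/6)[(10) + (-2 + 3*exp(-2*I*pi/3) + 2*exp(-I*pi/3) + exp(I*pi/3)) + (4 + 2*exp(-2*I*pi/3) + 4*exp(2*I*pi/3)) + (-2) + (4 + 4*exp(-2*I*pi/3) + 2*exp(2*I*pi/3)) + (-2 + exp(-I*pi/3) + 2*exp(I*pi/3) + 3*exp(2*I*pi/3))] = 6/6 = 1
  <chi_rho, chi_1> = (1/6)[1*(10)*conj(1) + 1*(-2 + 3*exp(-2*I*pi/3) + 2*exp(-I*pi/3) + exp(I*pi/3))*conj(exp(I*pi/3)) + 1*(4 + 2*exp(-2*I*pi/3) + 4*exp(2*I*pi/3))*conj(exp(2*I*pi/3)) + 1*(-2)*conj(-1) + 1*(4 + 4*exp(-2*I*pi/3) + 2*exp(2*I*pi/3))*conj(exp(-2*I*pi/3)) + 1*(-2 + exp(-I*pi/3) + 2*exp(I*pi/3) + 3*exp(2*I*pi/3))*conj(exp(-I*pi/3))]
      = (1/6)[(10) + (-4) + (4 + 4*exp(-2*I*pi/3) + 2*exp(2*I*pi/3)) + (2) + (4 + 2*exp(-2*I*pi/3) + 4*exp(2*I*pi/3)) + (-4)] = 6/6 = 1
  <chi_rho, chi_2> = (1/6)[1*(10)*conj(1) + 1*(-2 + 3*exp(-2*I*pi/3) + 2*exp(-I*pi/3) + exp(I*pi/3))*conj(exp(2*I*pi/3)) + 1*(4 + 2*exp(-2*I*pi/3) + 4*exp(2*I*pi/3))*conj(exp(-2*I*pi/3)) + 1*(-2)*conj(1) + 1*(4 + 4*exp(-2*I*pi/3) + 2*exp(2*I*pi/3))*conj(exp(2*I*pi/3)) + 1*(-2 + exp(-I*pi/3) + 2*exp(I*pi/3) + 3*exp(2*I*pi/3))*conj(exp(-2*I*pi/3))]
      = (1/6)[(10) + (-2 + exp(-I*pi/3) - 2*exp(-2*I*pi/3) + 3*exp(2*I*pi/3)) + (-2) + (-2) + (-2) + (-2 + 3*exp(-2*I*pi/3) - 2*exp(2*I*pi/3) + exp(I*pi/3))] = 0/6 = 0
  <chi_rho, chi_3> = (1/6)[1*(10)*conj(1) + 1*(-2 + 3*exp(-2*I*pi/3) + 2*exp(-I*pi/3) + exp(I*pi/3))*conj(-1) + 1*(4 + 2*exp(-2*I*pi/3) + 4*exp(2*I*pi/3))*conj(1) + 1*(-2)*conj(-1) + 1*(4 + 4*exp(-2*I*pi/3) + 2*exp(2*I*pi/3))*conj(1) + 1*(-2 + exp(-I*pi/3) + 2*exp(I*pi/3) + 3*exp(2*I*pi/3))*conj(-1)]
      = (1/6)[(10) + (2 - exp(I*pi/3) - 2*exp(-I*pi/3) - 3*exp(-2*I*pi/3)) + (4 + 2*exp(-2*I*pi/3) + 4*exp(2*I*pi/3)) + (2) + (4 + 4*exp(-2*I*pi/3) + 2*exp(2*I*pi/3)) + (2 - 3*exp(2*I*pi/3) - 2*exp(I*pi/3) - exp(-I*pi/3))] = 18/6 = 3
  <chi_rho, chi_4> = (1/6)[1*(10)*conj(1) + 1*(-2 + 3*exp(-2*I*pi/3) + 2*exp(-I*pi/3) + exp(I*pi/3))*conj(exp(-2*I*pi/3)) + 1*(4 + 2*exp(-2*I*pi/3) + 4*exp(2*I*pi/3))*conj(exp(2*I*pi/3)) + 1*(-2)*conj(1) + 1*(4 + 4*exp(-2*I*pi/3) + 2*exp(2*I*pi/3))*conj(exp(-2*I*pi/3)) + 1*(-2 + exp(-I*pi/3) + 2*exp(I*pi/3) + 3*exp(2*I*pi/3))*conj(exp(2*I*pi/3))]
      = (1/6)[(10) + (4) + (4 + 4*exp(-2*I*pi/3) + 2*exp(2*I*pi/3)) + (-2) + (4 + 2*exp(-2*I*pi/3) + 4*exp(2*I*pi/3)) + (4)] = 18/6 = 3
  <chi_rho, chi_5> = (1/6)[1*(10)*conj(1) + 1*(-2 + 3*exp(-2*I*pi/3) + 2*exp(-I*pi/3) + exp(I*pi/3))*conj(exp(-I*pi/3)) + 1*(4 + 2*exp(-2*I*pi/3) + 4*exp(2*I*pi/3))*conj(exp(-2*I*pi/3)) + 1*(-2)*conj(-1) + 1*(4 + 4*exp(-2*I*pi/3) + 2*exp(2*I*pi/3))*conj(exp(2*I*pi/3)) + 1*(-2 + exp(-I*pi/3) + 2*exp(I*pi/3) + 3*exp(2*I*pi/3))*conj(exp(I*pi/3))]
      = (1/6)[(10) + (2 + 3*exp(-I*pi/3) - 2*exp(I*pi/3) + exp(2*I*pi/3)) + (-2) + (2) + (-2) + (2 + exp(-2*I*pi/3) - 2*exp(-I*pi/3) + 3*exp(I*pi/3))] = 12/6 = 2
(Exp terms are combined using exp(i*s)*conj(exp(i*t)) = exp(i*(s-t)), and sums of them are collapsed using the identity that for every m > 1 the m distinct m-th roots of unity sum to 0, e.g. 1 + exp(2*I*pi/3) + exp(-2*I*pi/3) = 0.)
Dimension check: dim(rho) = sum (mult * dim) = 1*1 + 1*1 + 0*1 + 3*1 + 3*1 + 2*1 = 10 = chi_rho(e) = 10.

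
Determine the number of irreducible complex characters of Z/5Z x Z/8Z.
40

Argument: The number of irreducible complex representations of a finite group equals its number of conjugacy classes. Z/5Z x Z/8Z is abelian of order 40, so every element is its own conjugacy class: 40 classes, so Z/5Z x Z/8Z (order 40) has exactly 40 irreducible complex representations.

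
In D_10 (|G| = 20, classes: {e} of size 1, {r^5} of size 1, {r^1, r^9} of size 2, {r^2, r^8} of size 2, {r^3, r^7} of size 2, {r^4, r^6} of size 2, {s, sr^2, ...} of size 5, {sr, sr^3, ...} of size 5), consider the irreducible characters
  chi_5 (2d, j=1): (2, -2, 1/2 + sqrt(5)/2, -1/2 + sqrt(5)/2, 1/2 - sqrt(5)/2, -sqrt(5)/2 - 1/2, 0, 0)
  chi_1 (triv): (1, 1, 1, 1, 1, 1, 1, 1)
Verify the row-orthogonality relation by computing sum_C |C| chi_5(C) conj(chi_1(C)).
Sum = 0; so <chi_5, chi_1> = 0 (distinct irreducibles are orthogonal).

Working: Compute term by term over conjugacy classes (|C| * chi_5(C) * conj(chi_1(C))):
  1*(2)*conj(1) + 1*(-2)*conj(1) + 2*(1/2 + sqrt(5)/2)*conj(1) + 2*(-1/2 + sqrt(5)/2)*conj(1) + 2*(1/2 - sqrt(5)/2)*conj(1) + 2*(-sqrt(5)/2 - 1/2)*conj(1) + 5*(0)*conj(1) + 5*(0)*conj(1)
  = (2) + (-2) + (1 + sqrt(5)) + (-1 + sqrt(5)) + (1 - sqrt(5)) + (-sqrt(5) - 1) + (0) + (0)
  = 0.
Dividing by |G| = 20 gives 0/20 = 0, matching the row-orthogonality relation <chi_5, chi_1> = [chi_5 = chi_1].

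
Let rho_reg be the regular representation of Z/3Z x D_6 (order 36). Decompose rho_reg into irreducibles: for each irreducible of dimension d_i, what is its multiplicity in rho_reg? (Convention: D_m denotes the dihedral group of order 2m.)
Each irreducible V_i of dimension d_i appears with multiplicity d_i, i.e. rho_reg = (direct sum over all irreducibles V_i) d_i V_i. The irreducible dimensions for Z/3Z x D_6 are 1, 1, 1, 1, 1, 1, 1, 1, 1, 1, 1, 1, 2, 2, 2, 2, 2, 2: 12 irreducibles of dimension 1, each with multiplicity 1; 6 irreducibles of dimension 2, each with multiplicity 2. Total dimension 12*1*1 + 6*2*2 = 36 = |G|.

Justification: General theorem: in the regular representation of a finite group G, each irreducible appears with multiplicity equal to its dimension. Check: dim(rho_reg) = sum d_i^2 = 1 + 1 + 1 + 1 + 1 + 1 + 1 + 1 + 1 + 1 + 1 + 1 + 4 + 4 + 4 + 4 + 4 + 4 = 36 = |G|.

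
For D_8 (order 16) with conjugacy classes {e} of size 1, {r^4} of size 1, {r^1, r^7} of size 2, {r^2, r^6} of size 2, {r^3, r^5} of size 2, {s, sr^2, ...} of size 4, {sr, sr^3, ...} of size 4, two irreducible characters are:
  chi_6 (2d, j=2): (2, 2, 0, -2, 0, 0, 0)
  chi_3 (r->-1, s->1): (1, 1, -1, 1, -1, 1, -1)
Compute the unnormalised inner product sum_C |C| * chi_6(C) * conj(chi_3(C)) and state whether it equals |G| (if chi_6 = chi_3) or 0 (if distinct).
Sum = 0; so <chi_6, chi_3> = 0 (distinct irreducibles are orthogonal).

Details: Compute term by term over conjugacy classes (|C| * chi_6(C) * conj(chi_3(C))):
  1*(2)*conj(1) + 1*(2)*conj(1) + 2*(0)*conj(-1) + 2*(-2)*conj(1) + 2*(0)*conj(-1) + 4*(0)*conj(1) + 4*(0)*conj(-1)
  = (2) + (2) + (0) + (-4) + (0) + (0) + (0)
  = 0.
Dividing by |G| = 16 gives 0/16 = 0, matching the row-orthogonality relation <chi_6, chi_3> = [chi_6 = chi_3].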